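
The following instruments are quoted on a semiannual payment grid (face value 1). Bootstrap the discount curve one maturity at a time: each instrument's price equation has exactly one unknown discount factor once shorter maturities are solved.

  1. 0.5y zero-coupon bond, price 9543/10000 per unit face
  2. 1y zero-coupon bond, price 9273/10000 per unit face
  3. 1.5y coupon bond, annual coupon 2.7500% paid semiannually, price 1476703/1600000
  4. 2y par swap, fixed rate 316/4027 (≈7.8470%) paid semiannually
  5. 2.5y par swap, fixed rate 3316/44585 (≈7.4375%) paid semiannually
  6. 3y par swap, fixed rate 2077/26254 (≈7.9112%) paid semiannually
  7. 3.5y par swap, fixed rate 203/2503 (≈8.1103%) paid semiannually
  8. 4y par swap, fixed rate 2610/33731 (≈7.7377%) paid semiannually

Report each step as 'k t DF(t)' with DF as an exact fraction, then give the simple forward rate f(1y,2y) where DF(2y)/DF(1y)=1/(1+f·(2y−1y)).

step 1 [0.5y] zero: DF = P = 9543/10000 ≈ 0.954300
step 2 [1y] zero: DF = P = 9273/10000 ≈ 0.927300
step 3 [1.5y] bond c/2=11/800: DF=(1476703/1600000 − 11/800·(0.954300+0.927300))/(1+11/800) = 8849/10000 ≈ 0.884900
step 4 [2y] swap r/2=158/4027: DF=(1 − 158/4027·(0.954300+0.927300+0.884900))/(1+158/4027) = 4289/5000 ≈ 0.857800
step 5 [2.5y] swap r/2=1658/44585: DF=(1 − 1658/44585·(0.954300+0.927300+0.884900+0.857800))/(1+1658/44585) = 4171/5000 ≈ 0.834200
step 6 [3y] swap r/2=2077/52508: DF=(1 − 2077/52508·(0.954300+0.927300+0.884900+0.857800+0.834200))/(1+2077/52508) = 7923/10000 ≈ 0.792300
step 7 [3.5y] swap r/2=203/5006: DF=(1 − 203/5006·(0.954300+0.927300+0.884900+0.857800+0.834200+0.792300))/(1+203/5006) = 1891/2500 ≈ 0.756400
step 8 [4y] swap r/2=1305/33731: DF=(1 − 1305/33731·(0.954300+0.927300+0.884900+0.857800+0.834200+0.792300+0.756400))/(1+1305/33731) = 739/1000 ≈ 0.739000

1 1/2 9543/10000
2 1 9273/10000
3 3/2 8849/10000
4 2 4289/5000
5 5/2 4171/5000
6 3 7923/10000
7 7/2 1891/2500
8 4 739/1000
f(1y,2y) = ((9273/10000)/(4289/5000) − 1)/(1) = 695/8578 ≈ 8.1021%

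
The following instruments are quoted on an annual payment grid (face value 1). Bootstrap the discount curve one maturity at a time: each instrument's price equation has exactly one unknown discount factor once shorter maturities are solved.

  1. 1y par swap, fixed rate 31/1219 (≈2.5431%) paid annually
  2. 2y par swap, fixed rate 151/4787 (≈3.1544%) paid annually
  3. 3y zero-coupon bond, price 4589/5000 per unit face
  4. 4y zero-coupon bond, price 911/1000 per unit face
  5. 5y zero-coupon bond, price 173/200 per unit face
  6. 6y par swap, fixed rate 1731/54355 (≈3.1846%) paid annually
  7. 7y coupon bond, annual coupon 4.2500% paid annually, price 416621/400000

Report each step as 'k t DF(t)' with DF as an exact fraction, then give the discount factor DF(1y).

1 1 1219/1250
2 2 2349/2500
3 3 4589/5000
4 4 911/1000
5 5 173/200
6 6 8269/10000
7 7 311/400
DF(1y) = 1219/1250 ≈ 0.975200

step 1 [1y] swap r/1=31/1219: DF=(1 − 31/1219·(0))/(1+31/1219) = 1219/1250 ≈ 0.975200
step 2 [2y] swap r/1=151/4787: DF=(1 − 151/4787·(0.975200))/(1+151/4787) = 2349/2500 ≈ 0.939600
step 3 [3y] zero: DF = P = 4589/5000 ≈ 0.917800
step 4 [4y] zero: DF = P = 911/1000 ≈ 0.911000
step 5 [5y] zero: DF = P = 173/200 ≈ 0.865000
step 6 [6y] swap r/1=1731/54355: DF=(1 − 1731/54355·(0.975200+0.939600+0.917800+0.911000+0.865000))/(1+1731/54355) = 8269/10000 ≈ 0.826900
step 7 [7y] bond c/1=17/400: DF=(416621/400000 − 17/400·(0.975200+0.939600+0.917800+0.911000+0.865000+0.826900))/(1+17/400) = 311/400 ≈ 0.777500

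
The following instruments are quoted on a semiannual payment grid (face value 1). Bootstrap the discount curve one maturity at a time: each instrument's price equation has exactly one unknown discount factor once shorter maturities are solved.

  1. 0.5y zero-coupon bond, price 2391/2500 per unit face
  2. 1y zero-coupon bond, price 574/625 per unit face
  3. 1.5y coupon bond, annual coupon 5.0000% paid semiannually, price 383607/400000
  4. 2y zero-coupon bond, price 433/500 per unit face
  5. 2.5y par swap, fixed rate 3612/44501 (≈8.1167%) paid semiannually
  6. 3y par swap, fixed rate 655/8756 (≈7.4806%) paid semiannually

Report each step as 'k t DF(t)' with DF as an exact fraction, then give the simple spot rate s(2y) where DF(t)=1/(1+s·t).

step 1 [0.5y] zero: DF = P = 2391/2500 ≈ 0.956400
step 2 [1y] zero: DF = P = 574/625 ≈ 0.918400
step 3 [1.5y] bond c/2=1/40: DF=(383607/400000 − 1/40·(0.956400+0.918400))/(1+1/40) = 8899/10000 ≈ 0.889900
step 4 [2y] zero: DF = P = 433/500 ≈ 0.866000
step 5 [2.5y] swap r/2=1806/44501: DF=(1 − 1806/44501·(0.956400+0.918400+0.889900+0.866000))/(1+1806/44501) = 4097/5000 ≈ 0.819400
step 6 [3y] swap r/2=655/17512: DF=(1 − 655/17512·(0.956400+0.918400+0.889900+0.866000+0.819400))/(1+655/17512) = 1607/2000 ≈ 0.803500

1 1/2 2391/2500
2 1 574/625
3 3/2 8899/10000
4 2 433/500
5 5/2 4097/5000
6 3 1607/2000
s(2y) = (1/(433/500) − 1)/(2) = 67/866 ≈ 7.7367%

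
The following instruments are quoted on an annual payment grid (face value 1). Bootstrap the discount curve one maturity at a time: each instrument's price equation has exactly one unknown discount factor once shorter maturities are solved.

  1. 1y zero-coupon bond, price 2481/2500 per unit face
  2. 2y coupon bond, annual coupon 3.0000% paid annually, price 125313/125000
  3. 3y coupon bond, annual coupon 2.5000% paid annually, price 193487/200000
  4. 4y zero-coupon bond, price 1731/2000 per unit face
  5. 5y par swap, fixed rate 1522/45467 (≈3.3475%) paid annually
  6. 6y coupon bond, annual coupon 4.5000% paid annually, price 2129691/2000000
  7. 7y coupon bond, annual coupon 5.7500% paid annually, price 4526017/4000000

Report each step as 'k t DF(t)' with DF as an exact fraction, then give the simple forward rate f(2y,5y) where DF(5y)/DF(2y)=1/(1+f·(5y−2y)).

1 1 2481/2500
2 2 2361/2500
3 3 4483/5000
4 4 1731/2000
5 5 4239/5000
6 6 1029/1250
7 7 389/500
f(2y,5y) = ((2361/2500)/(4239/5000) − 1)/(3) = 161/4239 ≈ 3.7981%

step 1 [1y] zero: DF = P = 2481/2500 ≈ 0.992400
step 2 [2y] bond c/1=3/100: DF=(125313/125000 − 3/100·(0.992400))/(1+3/100) = 2361/2500 ≈ 0.944400
step 3 [3y] bond c/1=1/40: DF=(193487/200000 − 1/40·(0.992400+0.944400))/(1+1/40) = 4483/5000 ≈ 0.896600
step 4 [4y] zero: DF = P = 1731/2000 ≈ 0.865500
step 5 [5y] swap r/1=1522/45467: DF=(1 − 1522/45467·(0.992400+0.944400+0.896600+0.865500))/(1+1522/45467) = 4239/5000 ≈ 0.847800
step 6 [6y] bond c/1=9/200: DF=(2129691/2000000 − 9/200·(0.992400+0.944400+0.896600+0.865500+0.847800))/(1+9/200) = 1029/1250 ≈ 0.823200
step 7 [7y] bond c/1=23/400: DF=(4526017/4000000 − 23/400·(0.992400+0.944400+0.896600+0.865500+0.847800+0.823200))/(1+23/400) = 389/500 ≈ 0.778000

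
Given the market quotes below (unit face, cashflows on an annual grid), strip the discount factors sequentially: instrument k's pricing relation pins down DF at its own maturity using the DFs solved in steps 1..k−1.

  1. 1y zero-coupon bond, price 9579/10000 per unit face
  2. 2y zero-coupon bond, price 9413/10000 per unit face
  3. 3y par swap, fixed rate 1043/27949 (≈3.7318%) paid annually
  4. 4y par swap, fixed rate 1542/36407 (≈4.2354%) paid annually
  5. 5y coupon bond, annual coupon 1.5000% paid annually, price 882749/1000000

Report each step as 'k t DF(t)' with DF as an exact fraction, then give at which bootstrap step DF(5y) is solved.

1 1 9579/10000
2 2 9413/10000
3 3 8957/10000
4 4 4229/5000
5 5 8159/10000
DF(5y) is solved at step 5

step 1 [1y] zero: DF = P = 9579/10000 ≈ 0.957900
step 2 [2y] zero: DF = P = 9413/10000 ≈ 0.941300
step 3 [3y] swap r/1=1043/27949: DF=(1 − 1043/27949·(0.957900+0.941300))/(1+1043/27949) = 8957/10000 ≈ 0.895700
step 4 [4y] swap r/1=1542/36407: DF=(1 − 1542/36407·(0.957900+0.941300+0.895700))/(1+1542/36407) = 4229/5000 ≈ 0.845800
step 5 [5y] bond c/1=3/200: DF=(882749/1000000 − 3/200·(0.957900+0.941300+0.895700+0.845800))/(1+3/200) = 8159/10000 ≈ 0.815900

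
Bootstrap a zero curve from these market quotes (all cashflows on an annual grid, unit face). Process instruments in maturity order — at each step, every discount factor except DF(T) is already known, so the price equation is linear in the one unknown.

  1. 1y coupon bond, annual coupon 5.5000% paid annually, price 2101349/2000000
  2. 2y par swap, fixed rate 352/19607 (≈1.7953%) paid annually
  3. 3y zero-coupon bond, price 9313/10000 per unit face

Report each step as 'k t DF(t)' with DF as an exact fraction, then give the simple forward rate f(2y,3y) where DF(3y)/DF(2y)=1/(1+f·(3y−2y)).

step 1 [1y] bond c/1=11/200: DF=(2101349/2000000 − 11/200·(0))/(1+11/200) = 9959/10000 ≈ 0.995900
step 2 [2y] swap r/1=352/19607: DF=(1 − 352/19607·(0.995900))/(1+352/19607) = 603/625 ≈ 0.964800
step 3 [3y] zero: DF = P = 9313/10000 ≈ 0.931300

1 1 9959/10000
2 2 603/625
3 3 9313/10000
f(2y,3y) = ((603/625)/(9313/10000) − 1)/(1) = 5/139 ≈ 3.5971%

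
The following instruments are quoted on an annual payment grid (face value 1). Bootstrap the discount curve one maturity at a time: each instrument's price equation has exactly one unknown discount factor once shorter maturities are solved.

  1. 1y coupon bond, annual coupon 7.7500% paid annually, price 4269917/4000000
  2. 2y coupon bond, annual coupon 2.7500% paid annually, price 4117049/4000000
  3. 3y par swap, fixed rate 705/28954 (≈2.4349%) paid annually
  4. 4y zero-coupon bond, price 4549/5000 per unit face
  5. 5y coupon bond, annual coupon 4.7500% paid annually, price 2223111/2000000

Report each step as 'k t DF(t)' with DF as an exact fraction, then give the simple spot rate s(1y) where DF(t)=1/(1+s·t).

1 1 9907/10000
2 2 1219/1250
3 3 1859/2000
4 4 4549/5000
5 5 4443/5000
s(1y) = (1/(9907/10000) − 1)/(1) = 93/9907 ≈ 0.9387%

step 1 [1y] bond c/1=31/400: DF=(4269917/4000000 − 31/400·(0))/(1+31/400) = 9907/10000 ≈ 0.990700
step 2 [2y] bond c/1=11/400: DF=(4117049/4000000 − 11/400·(0.990700))/(1+11/400) = 1219/1250 ≈ 0.975200
step 3 [3y] swap r/1=705/28954: DF=(1 − 705/28954·(0.990700+0.975200))/(1+705/28954) = 1859/2000 ≈ 0.929500
step 4 [4y] zero: DF = P = 4549/5000 ≈ 0.909800
step 5 [5y] bond c/1=19/400: DF=(2223111/2000000 − 19/400·(0.990700+0.975200+0.929500+0.909800))/(1+19/400) = 4443/5000 ≈ 0.888600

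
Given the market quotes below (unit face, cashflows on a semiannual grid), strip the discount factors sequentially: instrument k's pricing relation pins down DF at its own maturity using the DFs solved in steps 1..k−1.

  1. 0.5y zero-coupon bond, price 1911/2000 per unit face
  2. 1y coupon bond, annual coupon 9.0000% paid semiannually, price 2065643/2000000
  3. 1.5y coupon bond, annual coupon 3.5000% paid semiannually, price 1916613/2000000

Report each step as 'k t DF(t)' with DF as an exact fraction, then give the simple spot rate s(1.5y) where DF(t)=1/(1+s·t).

1 1/2 1911/2000
2 1 592/625
3 3/2 9091/10000
s(1.5y) = (1/(9091/10000) − 1)/(3/2) = 606/9091 ≈ 6.6659%

step 1 [0.5y] zero: DF = P = 1911/2000 ≈ 0.955500
step 2 [1y] bond c/2=9/200: DF=(2065643/2000000 − 9/200·(0.955500))/(1+9/200) = 592/625 ≈ 0.947200
step 3 [1.5y] bond c/2=7/400: DF=(1916613/2000000 − 7/400·(0.955500+0.947200))/(1+7/400) = 9091/10000 ≈ 0.909100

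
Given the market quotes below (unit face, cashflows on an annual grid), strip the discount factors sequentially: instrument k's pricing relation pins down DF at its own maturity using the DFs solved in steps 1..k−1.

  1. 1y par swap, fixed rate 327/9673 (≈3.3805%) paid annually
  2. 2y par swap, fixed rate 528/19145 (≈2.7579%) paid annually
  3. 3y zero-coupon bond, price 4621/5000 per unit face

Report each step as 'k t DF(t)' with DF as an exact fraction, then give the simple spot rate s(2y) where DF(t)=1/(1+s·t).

1 1 9673/10000
2 2 592/625
3 3 4621/5000
s(2y) = (1/(592/625) − 1)/(2) = 33/1184 ≈ 2.7872%

step 1 [1y] swap r/1=327/9673: DF=(1 − 327/9673·(0))/(1+327/9673) = 9673/10000 ≈ 0.967300
step 2 [2y] swap r/1=528/19145: DF=(1 − 528/19145·(0.967300))/(1+528/19145) = 592/625 ≈ 0.947200
step 3 [3y] zero: DF = P = 4621/5000 ≈ 0.924200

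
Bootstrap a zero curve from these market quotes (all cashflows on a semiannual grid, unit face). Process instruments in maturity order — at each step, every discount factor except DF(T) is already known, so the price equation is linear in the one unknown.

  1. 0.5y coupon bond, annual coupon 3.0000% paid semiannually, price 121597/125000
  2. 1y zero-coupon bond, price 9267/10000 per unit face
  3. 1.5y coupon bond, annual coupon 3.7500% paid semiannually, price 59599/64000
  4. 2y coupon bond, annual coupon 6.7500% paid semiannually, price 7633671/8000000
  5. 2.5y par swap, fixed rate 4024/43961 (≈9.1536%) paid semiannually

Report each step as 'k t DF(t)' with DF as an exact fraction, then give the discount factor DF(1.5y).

1 1/2 599/625
2 1 9267/10000
3 3/2 4397/5000
4 2 1041/1250
5 5/2 1997/2500
DF(1.5y) = 4397/5000 ≈ 0.879400

step 1 [0.5y] bond c/2=3/200: DF=(121597/125000 − 3/200·(0))/(1+3/200) = 599/625 ≈ 0.958400
step 2 [1y] zero: DF = P = 9267/10000 ≈ 0.926700
step 3 [1.5y] bond c/2=3/160: DF=(59599/64000 − 3/160·(0.958400+0.926700))/(1+3/160) = 4397/5000 ≈ 0.879400
step 4 [2y] bond c/2=27/800: DF=(7633671/8000000 − 27/800·(0.958400+0.926700+0.879400))/(1+27/800) = 1041/1250 ≈ 0.832800
step 5 [2.5y] swap r/2=2012/43961: DF=(1 − 2012/43961·(0.958400+0.926700+0.879400+0.832800))/(1+2012/43961) = 1997/2500 ≈ 0.798800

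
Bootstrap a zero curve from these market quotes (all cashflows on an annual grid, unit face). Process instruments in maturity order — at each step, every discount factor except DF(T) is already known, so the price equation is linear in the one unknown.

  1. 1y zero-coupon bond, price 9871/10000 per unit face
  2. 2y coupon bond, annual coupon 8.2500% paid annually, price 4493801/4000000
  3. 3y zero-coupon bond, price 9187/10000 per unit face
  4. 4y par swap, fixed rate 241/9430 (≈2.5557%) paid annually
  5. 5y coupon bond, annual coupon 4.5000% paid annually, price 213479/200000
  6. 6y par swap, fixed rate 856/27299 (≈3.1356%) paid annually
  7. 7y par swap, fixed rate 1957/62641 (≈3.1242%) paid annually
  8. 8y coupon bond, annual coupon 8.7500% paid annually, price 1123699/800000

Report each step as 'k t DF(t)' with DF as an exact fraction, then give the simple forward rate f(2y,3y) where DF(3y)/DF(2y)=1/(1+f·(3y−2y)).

1 1 9871/10000
2 2 4813/5000
3 3 9187/10000
4 4 2259/2500
5 5 859/1000
6 6 518/625
7 7 8043/10000
8 8 1969/2500
f(2y,3y) = ((4813/5000)/(9187/10000) − 1)/(1) = 439/9187 ≈ 4.7785%

step 1 [1y] zero: DF = P = 9871/10000 ≈ 0.987100
step 2 [2y] bond c/1=33/400: DF=(4493801/4000000 − 33/400·(0.987100))/(1+33/400) = 4813/5000 ≈ 0.962600
step 3 [3y] zero: DF = P = 9187/10000 ≈ 0.918700
step 4 [4y] swap r/1=241/9430: DF=(1 − 241/9430·(0.987100+0.962600+0.918700))/(1+241/9430) = 2259/2500 ≈ 0.903600
step 5 [5y] bond c/1=9/200: DF=(213479/200000 − 9/200·(0.987100+0.962600+0.918700+0.903600))/(1+9/200) = 859/1000 ≈ 0.859000
step 6 [6y] swap r/1=856/27299: DF=(1 − 856/27299·(0.987100+0.962600+0.918700+0.903600+0.859000))/(1+856/27299) = 518/625 ≈ 0.828800
step 7 [7y] swap r/1=1957/62641: DF=(1 − 1957/62641·(0.987100+0.962600+0.918700+0.903600+0.859000+0.828800))/(1+1957/62641) = 8043/10000 ≈ 0.804300
step 8 [8y] bond c/1=7/80: DF=(1123699/800000 − 7/80·(0.987100+0.962600+0.918700+0.903600+0.859000+0.828800+0.804300))/(1+7/80) = 1969/2500 ≈ 0.787600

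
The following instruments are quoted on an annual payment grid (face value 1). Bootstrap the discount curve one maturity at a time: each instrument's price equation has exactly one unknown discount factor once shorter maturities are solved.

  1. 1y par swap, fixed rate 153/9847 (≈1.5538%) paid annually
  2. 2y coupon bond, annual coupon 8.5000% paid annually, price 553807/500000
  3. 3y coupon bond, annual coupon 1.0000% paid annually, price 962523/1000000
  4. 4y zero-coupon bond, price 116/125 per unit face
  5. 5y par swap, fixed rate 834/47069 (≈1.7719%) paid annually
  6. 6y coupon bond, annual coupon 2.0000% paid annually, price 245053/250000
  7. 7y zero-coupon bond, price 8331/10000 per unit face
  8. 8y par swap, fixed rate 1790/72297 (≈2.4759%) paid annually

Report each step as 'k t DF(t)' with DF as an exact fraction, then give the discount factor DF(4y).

1 1 9847/10000
2 2 9437/10000
3 3 9339/10000
4 4 116/125
5 5 4583/5000
6 6 8687/10000
7 7 8331/10000
8 8 821/1000
DF(4y) = 116/125 ≈ 0.928000

step 1 [1y] swap r/1=153/9847: DF=(1 − 153/9847·(0))/(1+153/9847) = 9847/10000 ≈ 0.984700
step 2 [2y] bond c/1=17/200: DF=(553807/500000 − 17/200·(0.984700))/(1+17/200) = 9437/10000 ≈ 0.943700
step 3 [3y] bond c/1=1/100: DF=(962523/1000000 − 1/100·(0.984700+0.943700))/(1+1/100) = 9339/10000 ≈ 0.933900
step 4 [4y] zero: DF = P = 116/125 ≈ 0.928000
step 5 [5y] swap r/1=834/47069: DF=(1 − 834/47069·(0.984700+0.943700+0.933900+0.928000))/(1+834/47069) = 4583/5000 ≈ 0.916600
step 6 [6y] bond c/1=1/50: DF=(245053/250000 − 1/50·(0.984700+0.943700+0.933900+0.928000+0.916600))/(1+1/50) = 8687/10000 ≈ 0.868700
step 7 [7y] zero: DF = P = 8331/10000 ≈ 0.833100
step 8 [8y] swap r/1=1790/72297: DF=(1 − 1790/72297·(0.984700+0.943700+0.933900+0.928000+0.916600+0.868700+0.833100))/(1+1790/72297) = 821/1000 ≈ 0.821000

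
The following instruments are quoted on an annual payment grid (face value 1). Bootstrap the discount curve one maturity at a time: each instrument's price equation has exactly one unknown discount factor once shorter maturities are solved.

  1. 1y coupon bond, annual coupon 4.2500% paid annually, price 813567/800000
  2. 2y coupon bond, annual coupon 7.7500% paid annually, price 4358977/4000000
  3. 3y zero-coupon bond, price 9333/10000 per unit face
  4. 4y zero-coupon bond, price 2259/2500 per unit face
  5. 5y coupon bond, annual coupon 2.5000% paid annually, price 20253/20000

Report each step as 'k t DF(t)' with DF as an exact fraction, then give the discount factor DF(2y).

step 1 [1y] bond c/1=17/400: DF=(813567/800000 − 17/400·(0))/(1+17/400) = 1951/2000 ≈ 0.975500
step 2 [2y] bond c/1=31/400: DF=(4358977/4000000 − 31/400·(0.975500))/(1+31/400) = 2353/2500 ≈ 0.941200
step 3 [3y] zero: DF = P = 9333/10000 ≈ 0.933300
step 4 [4y] zero: DF = P = 2259/2500 ≈ 0.903600
step 5 [5y] bond c/1=1/40: DF=(20253/20000 − 1/40·(0.975500+0.941200+0.933300+0.903600))/(1+1/40) = 2241/2500 ≈ 0.896400

1 1 1951/2000
2 2 2353/2500
3 3 9333/10000
4 4 2259/2500
5 5 2241/2500
DF(2y) = 2353/2500 ≈ 0.941200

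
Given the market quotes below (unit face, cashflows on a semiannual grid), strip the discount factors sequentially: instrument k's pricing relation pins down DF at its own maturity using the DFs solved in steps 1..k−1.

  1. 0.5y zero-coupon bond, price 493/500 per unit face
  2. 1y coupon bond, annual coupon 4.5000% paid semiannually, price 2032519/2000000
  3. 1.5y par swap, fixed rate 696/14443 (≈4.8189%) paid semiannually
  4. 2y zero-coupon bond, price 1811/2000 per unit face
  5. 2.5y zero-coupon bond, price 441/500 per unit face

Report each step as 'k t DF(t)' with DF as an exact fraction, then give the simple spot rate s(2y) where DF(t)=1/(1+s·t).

1 1/2 493/500
2 1 4861/5000
3 3/2 1163/1250
4 2 1811/2000
5 5/2 441/500
s(2y) = (1/(1811/2000) − 1)/(2) = 189/3622 ≈ 5.2181%

step 1 [0.5y] zero: DF = P = 493/500 ≈ 0.986000
step 2 [1y] bond c/2=9/400: DF=(2032519/2000000 − 9/400·(0.986000))/(1+9/400) = 4861/5000 ≈ 0.972200
step 3 [1.5y] swap r/2=348/14443: DF=(1 − 348/14443·(0.986000+0.972200))/(1+348/14443) = 1163/1250 ≈ 0.930400
step 4 [2y] zero: DF = P = 1811/2000 ≈ 0.905500
step 5 [2.5y] zero: DF = P = 441/500 ≈ 0.882000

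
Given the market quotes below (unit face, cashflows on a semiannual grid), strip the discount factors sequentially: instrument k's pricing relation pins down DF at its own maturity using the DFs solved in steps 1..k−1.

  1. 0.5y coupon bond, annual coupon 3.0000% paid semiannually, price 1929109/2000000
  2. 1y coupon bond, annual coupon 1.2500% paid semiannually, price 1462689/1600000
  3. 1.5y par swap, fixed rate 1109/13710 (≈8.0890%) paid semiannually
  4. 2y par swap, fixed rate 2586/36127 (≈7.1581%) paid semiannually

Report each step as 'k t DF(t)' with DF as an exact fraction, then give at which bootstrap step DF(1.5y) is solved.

step 1 [0.5y] bond c/2=3/200: DF=(1929109/2000000 − 3/200·(0))/(1+3/200) = 9503/10000 ≈ 0.950300
step 2 [1y] bond c/2=1/160: DF=(1462689/1600000 − 1/160·(0.950300))/(1+1/160) = 4513/5000 ≈ 0.902600
step 3 [1.5y] swap r/2=1109/27420: DF=(1 − 1109/27420·(0.950300+0.902600))/(1+1109/27420) = 8891/10000 ≈ 0.889100
step 4 [2y] swap r/2=1293/36127: DF=(1 − 1293/36127·(0.950300+0.902600+0.889100))/(1+1293/36127) = 8707/10000 ≈ 0.870700

1 1/2 9503/10000
2 1 4513/5000
3 3/2 8891/10000
4 2 8707/10000
DF(1.5y) is solved at step 3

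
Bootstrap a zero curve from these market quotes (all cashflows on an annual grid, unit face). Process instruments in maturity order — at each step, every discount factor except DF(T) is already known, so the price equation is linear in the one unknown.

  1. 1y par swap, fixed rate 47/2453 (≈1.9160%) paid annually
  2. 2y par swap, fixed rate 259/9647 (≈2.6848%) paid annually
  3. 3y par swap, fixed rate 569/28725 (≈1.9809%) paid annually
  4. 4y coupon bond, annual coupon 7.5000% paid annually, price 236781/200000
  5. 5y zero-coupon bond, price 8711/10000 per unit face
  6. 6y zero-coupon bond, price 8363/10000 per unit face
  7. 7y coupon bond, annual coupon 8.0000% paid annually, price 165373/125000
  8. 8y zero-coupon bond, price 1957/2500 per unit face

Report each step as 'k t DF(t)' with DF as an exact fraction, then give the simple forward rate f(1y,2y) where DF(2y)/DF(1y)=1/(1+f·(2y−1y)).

1 1 2453/2500
2 2 4741/5000
3 3 9431/10000
4 4 9009/10000
5 5 8711/10000
6 6 8363/10000
7 7 819/1000
8 8 1957/2500
f(1y,2y) = ((2453/2500)/(4741/5000) − 1)/(1) = 15/431 ≈ 3.4803%

step 1 [1y] swap r/1=47/2453: DF=(1 − 47/2453·(0))/(1+47/2453) = 2453/2500 ≈ 0.981200
step 2 [2y] swap r/1=259/9647: DF=(1 − 259/9647·(0.981200))/(1+259/9647) = 4741/5000 ≈ 0.948200
step 3 [3y] swap r/1=569/28725: DF=(1 − 569/28725·(0.981200+0.948200))/(1+569/28725) = 9431/10000 ≈ 0.943100
step 4 [4y] bond c/1=3/40: DF=(236781/200000 − 3/40·(0.981200+0.948200+0.943100))/(1+3/40) = 9009/10000 ≈ 0.900900
step 5 [5y] zero: DF = P = 8711/10000 ≈ 0.871100
step 6 [6y] zero: DF = P = 8363/10000 ≈ 0.836300
step 7 [7y] bond c/1=2/25: DF=(165373/125000 − 2/25·(0.981200+0.948200+0.943100+0.900900+0.871100+0.836300))/(1+2/25) = 819/1000 ≈ 0.819000
step 8 [8y] zero: DF = P = 1957/2500 ≈ 0.782800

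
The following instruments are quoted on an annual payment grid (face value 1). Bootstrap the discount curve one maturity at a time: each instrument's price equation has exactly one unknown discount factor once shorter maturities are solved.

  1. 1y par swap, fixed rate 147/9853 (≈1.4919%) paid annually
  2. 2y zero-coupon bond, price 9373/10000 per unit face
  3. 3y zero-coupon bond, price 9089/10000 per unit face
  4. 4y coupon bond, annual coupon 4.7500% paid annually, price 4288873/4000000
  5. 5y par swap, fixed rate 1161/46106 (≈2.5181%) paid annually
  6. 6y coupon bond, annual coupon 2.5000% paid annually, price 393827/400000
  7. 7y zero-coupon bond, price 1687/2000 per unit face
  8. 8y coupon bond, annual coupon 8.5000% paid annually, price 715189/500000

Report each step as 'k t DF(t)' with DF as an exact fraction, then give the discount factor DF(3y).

step 1 [1y] swap r/1=147/9853: DF=(1 − 147/9853·(0))/(1+147/9853) = 9853/10000 ≈ 0.985300
step 2 [2y] zero: DF = P = 9373/10000 ≈ 0.937300
step 3 [3y] zero: DF = P = 9089/10000 ≈ 0.908900
step 4 [4y] bond c/1=19/400: DF=(4288873/4000000 − 19/400·(0.985300+0.937300+0.908900))/(1+19/400) = 1119/1250 ≈ 0.895200
step 5 [5y] swap r/1=1161/46106: DF=(1 − 1161/46106·(0.985300+0.937300+0.908900+0.895200))/(1+1161/46106) = 8839/10000 ≈ 0.883900
step 6 [6y] bond c/1=1/40: DF=(393827/400000 − 1/40·(0.985300+0.937300+0.908900+0.895200+0.883900))/(1+1/40) = 8481/10000 ≈ 0.848100
step 7 [7y] zero: DF = P = 1687/2000 ≈ 0.843500
step 8 [8y] bond c/1=17/200: DF=(715189/500000 − 17/200·(0.985300+0.937300+0.908900+0.895200+0.883900+0.848100+0.843500))/(1+17/200) = 4123/5000 ≈ 0.824600

1 1 9853/10000
2 2 9373/10000
3 3 9089/10000
4 4 1119/1250
5 5 8839/10000
6 6 8481/10000
7 7 1687/2000
8 8 4123/5000
DF(3y) = 9089/10000 ≈ 0.908900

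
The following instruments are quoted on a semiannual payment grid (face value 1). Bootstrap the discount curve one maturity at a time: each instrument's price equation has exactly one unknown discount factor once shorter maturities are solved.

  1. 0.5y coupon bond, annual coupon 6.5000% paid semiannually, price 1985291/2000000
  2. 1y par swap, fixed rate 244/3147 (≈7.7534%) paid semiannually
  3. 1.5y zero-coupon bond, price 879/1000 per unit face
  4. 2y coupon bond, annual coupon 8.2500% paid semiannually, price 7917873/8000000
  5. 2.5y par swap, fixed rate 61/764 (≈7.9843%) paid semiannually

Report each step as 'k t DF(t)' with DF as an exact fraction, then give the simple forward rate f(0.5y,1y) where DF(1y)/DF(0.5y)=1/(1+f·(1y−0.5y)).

1 1/2 4807/5000
2 1 2317/2500
3 3/2 879/1000
4 2 8409/10000
5 5/2 8231/10000
f(0.5y,1y) = ((4807/5000)/(2317/2500) − 1)/(1/2) = 173/2317 ≈ 7.4666%

step 1 [0.5y] bond c/2=13/400: DF=(1985291/2000000 − 13/400·(0))/(1+13/400) = 4807/5000 ≈ 0.961400
step 2 [1y] swap r/2=122/3147: DF=(1 − 122/3147·(0.961400))/(1+122/3147) = 2317/2500 ≈ 0.926800
step 3 [1.5y] zero: DF = P = 879/1000 ≈ 0.879000
step 4 [2y] bond c/2=33/800: DF=(7917873/8000000 − 33/800·(0.961400+0.926800+0.879000))/(1+33/800) = 8409/10000 ≈ 0.840900
step 5 [2.5y] swap r/2=61/1528: DF=(1 − 61/1528·(0.961400+0.926800+0.879000+0.840900))/(1+61/1528) = 8231/10000 ≈ 0.823100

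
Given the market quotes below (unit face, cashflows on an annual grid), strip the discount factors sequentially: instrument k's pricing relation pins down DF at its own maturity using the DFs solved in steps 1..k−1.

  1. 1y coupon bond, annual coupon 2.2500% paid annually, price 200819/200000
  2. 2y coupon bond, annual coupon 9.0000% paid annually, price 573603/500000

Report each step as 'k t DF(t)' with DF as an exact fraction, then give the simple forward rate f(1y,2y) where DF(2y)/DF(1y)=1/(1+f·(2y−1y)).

1 1 491/500
2 2 4857/5000
f(1y,2y) = ((491/500)/(4857/5000) − 1)/(1) = 53/4857 ≈ 1.0912%

step 1 [1y] bond c/1=9/400: DF=(200819/200000 − 9/400·(0))/(1+9/400) = 491/500 ≈ 0.982000
step 2 [2y] bond c/1=9/100: DF=(573603/500000 − 9/100·(0.982000))/(1+9/100) = 4857/5000 ≈ 0.971400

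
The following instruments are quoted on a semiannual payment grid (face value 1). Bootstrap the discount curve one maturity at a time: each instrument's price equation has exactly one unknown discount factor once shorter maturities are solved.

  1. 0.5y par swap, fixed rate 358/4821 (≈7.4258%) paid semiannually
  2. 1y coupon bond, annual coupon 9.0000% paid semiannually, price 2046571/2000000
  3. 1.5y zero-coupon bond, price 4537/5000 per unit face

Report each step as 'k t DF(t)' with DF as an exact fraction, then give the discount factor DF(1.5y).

1 1/2 4821/5000
2 1 9377/10000
3 3/2 4537/5000
DF(1.5y) = 4537/5000 ≈ 0.907400

step 1 [0.5y] swap r/2=179/4821: DF=(1 − 179/4821·(0))/(1+179/4821) = 4821/5000 ≈ 0.964200
step 2 [1y] bond c/2=9/200: DF=(2046571/2000000 − 9/200·(0.964200))/(1+9/200) = 9377/10000 ≈ 0.937700
step 3 [1.5y] zero: DF = P = 4537/5000 ≈ 0.907400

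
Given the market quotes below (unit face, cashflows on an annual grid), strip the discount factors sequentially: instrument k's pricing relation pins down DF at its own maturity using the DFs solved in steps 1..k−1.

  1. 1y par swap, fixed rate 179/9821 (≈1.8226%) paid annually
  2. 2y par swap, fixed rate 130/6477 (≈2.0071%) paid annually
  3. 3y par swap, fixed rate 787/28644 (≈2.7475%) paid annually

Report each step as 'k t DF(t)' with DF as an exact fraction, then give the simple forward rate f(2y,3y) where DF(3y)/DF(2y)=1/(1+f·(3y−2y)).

1 1 9821/10000
2 2 961/1000
3 3 9213/10000
f(2y,3y) = ((961/1000)/(9213/10000) − 1)/(1) = 397/9213 ≈ 4.3091%

step 1 [1y] swap r/1=179/9821: DF=(1 − 179/9821·(0))/(1+179/9821) = 9821/10000 ≈ 0.982100
step 2 [2y] swap r/1=130/6477: DF=(1 − 130/6477·(0.982100))/(1+130/6477) = 961/1000 ≈ 0.961000
step 3 [3y] swap r/1=787/28644: DF=(1 − 787/28644·(0.982100+0.961000))/(1+787/28644) = 9213/10000 ≈ 0.921300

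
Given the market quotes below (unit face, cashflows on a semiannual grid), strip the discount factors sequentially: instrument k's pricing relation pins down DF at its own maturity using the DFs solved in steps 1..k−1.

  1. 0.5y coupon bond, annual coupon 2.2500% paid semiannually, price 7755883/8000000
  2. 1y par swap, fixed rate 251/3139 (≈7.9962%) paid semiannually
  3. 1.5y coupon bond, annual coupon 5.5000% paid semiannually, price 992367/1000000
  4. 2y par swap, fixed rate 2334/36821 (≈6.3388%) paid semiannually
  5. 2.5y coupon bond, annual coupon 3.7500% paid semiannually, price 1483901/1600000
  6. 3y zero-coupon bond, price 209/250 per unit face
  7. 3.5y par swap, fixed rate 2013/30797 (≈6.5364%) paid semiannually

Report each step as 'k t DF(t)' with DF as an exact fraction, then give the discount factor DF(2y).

step 1 [0.5y] bond c/2=9/800: DF=(7755883/8000000 − 9/800·(0))/(1+9/800) = 9587/10000 ≈ 0.958700
step 2 [1y] swap r/2=251/6278: DF=(1 − 251/6278·(0.958700))/(1+251/6278) = 9247/10000 ≈ 0.924700
step 3 [1.5y] bond c/2=11/400: DF=(992367/1000000 − 11/400·(0.958700+0.924700))/(1+11/400) = 4577/5000 ≈ 0.915400
step 4 [2y] swap r/2=1167/36821: DF=(1 − 1167/36821·(0.958700+0.924700+0.915400))/(1+1167/36821) = 8833/10000 ≈ 0.883300
step 5 [2.5y] bond c/2=3/160: DF=(1483901/1600000 − 3/160·(0.958700+0.924700+0.915400+0.883300))/(1+3/160) = 4213/5000 ≈ 0.842600
step 6 [3y] zero: DF = P = 209/250 ≈ 0.836000
step 7 [3.5y] swap r/2=2013/61594: DF=(1 − 2013/61594·(0.958700+0.924700+0.915400+0.883300+0.842600+0.836000))/(1+2013/61594) = 7987/10000 ≈ 0.798700

1 1/2 9587/10000
2 1 9247/10000
3 3/2 4577/5000
4 2 8833/10000
5 5/2 4213/5000
6 3 209/250
7 7/2 7987/10000
DF(2y) = 8833/10000 ≈ 0.883300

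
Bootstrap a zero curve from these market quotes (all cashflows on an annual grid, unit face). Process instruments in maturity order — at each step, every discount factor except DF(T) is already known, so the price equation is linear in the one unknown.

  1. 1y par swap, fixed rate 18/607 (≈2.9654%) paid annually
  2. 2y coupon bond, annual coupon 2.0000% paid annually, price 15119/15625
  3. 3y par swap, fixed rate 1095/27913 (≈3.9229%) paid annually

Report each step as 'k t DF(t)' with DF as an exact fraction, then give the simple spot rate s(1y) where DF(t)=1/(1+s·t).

1 1 607/625
2 2 581/625
3 3 1781/2000
s(1y) = (1/(607/625) − 1)/(1) = 18/607 ≈ 2.9654%

step 1 [1y] swap r/1=18/607: DF=(1 − 18/607·(0))/(1+18/607) = 607/625 ≈ 0.971200
step 2 [2y] bond c/1=1/50: DF=(15119/15625 − 1/50·(0.971200))/(1+1/50) = 581/625 ≈ 0.929600
step 3 [3y] swap r/1=1095/27913: DF=(1 − 1095/27913·(0.971200+0.929600))/(1+1095/27913) = 1781/2000 ≈ 0.890500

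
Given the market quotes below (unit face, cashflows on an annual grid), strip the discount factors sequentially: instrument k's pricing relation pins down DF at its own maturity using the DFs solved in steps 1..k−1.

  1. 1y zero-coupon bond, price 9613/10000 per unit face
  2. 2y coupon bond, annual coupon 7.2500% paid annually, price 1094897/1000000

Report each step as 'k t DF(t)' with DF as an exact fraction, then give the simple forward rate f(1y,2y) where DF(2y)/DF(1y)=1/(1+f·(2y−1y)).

step 1 [1y] zero: DF = P = 9613/10000 ≈ 0.961300
step 2 [2y] bond c/1=29/400: DF=(1094897/1000000 − 29/400·(0.961300))/(1+29/400) = 9559/10000 ≈ 0.955900

1 1 9613/10000
2 2 9559/10000
f(1y,2y) = ((9613/10000)/(9559/10000) − 1)/(1) = 54/9559 ≈ 0.5649%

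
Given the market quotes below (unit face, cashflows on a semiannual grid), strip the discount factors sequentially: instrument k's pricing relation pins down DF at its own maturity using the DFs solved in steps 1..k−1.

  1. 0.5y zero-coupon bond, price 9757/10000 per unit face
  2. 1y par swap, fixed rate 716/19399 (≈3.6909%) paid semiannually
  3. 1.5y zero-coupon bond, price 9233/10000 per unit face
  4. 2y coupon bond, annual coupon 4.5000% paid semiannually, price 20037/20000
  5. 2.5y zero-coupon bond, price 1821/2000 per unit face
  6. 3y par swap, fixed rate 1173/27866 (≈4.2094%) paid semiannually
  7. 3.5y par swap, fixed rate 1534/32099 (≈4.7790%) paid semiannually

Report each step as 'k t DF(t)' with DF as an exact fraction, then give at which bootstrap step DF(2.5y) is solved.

step 1 [0.5y] zero: DF = P = 9757/10000 ≈ 0.975700
step 2 [1y] swap r/2=358/19399: DF=(1 − 358/19399·(0.975700))/(1+358/19399) = 4821/5000 ≈ 0.964200
step 3 [1.5y] zero: DF = P = 9233/10000 ≈ 0.923300
step 4 [2y] bond c/2=9/400: DF=(20037/20000 − 9/400·(0.975700+0.964200+0.923300))/(1+9/400) = 573/625 ≈ 0.916800
step 5 [2.5y] zero: DF = P = 1821/2000 ≈ 0.910500
step 6 [3y] swap r/2=1173/55732: DF=(1 − 1173/55732·(0.975700+0.964200+0.923300+0.916800+0.910500))/(1+1173/55732) = 8827/10000 ≈ 0.882700
step 7 [3.5y] swap r/2=767/32099: DF=(1 − 767/32099·(0.975700+0.964200+0.923300+0.916800+0.910500+0.882700))/(1+767/32099) = 4233/5000 ≈ 0.846600

1 1/2 9757/10000
2 1 4821/5000
3 3/2 9233/10000
4 2 573/625
5 5/2 1821/2000
6 3 8827/10000
7 7/2 4233/5000
DF(2.5y) is solved at step 5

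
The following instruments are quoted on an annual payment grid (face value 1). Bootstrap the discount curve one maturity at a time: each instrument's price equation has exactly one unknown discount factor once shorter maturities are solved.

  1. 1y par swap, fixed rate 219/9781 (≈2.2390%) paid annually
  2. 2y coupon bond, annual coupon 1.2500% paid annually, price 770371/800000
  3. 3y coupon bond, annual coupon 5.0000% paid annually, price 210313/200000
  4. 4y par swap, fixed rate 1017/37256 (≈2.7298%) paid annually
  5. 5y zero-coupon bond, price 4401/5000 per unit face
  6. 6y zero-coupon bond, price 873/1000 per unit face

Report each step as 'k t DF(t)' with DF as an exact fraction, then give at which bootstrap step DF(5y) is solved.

1 1 9781/10000
2 2 939/1000
3 3 4551/5000
4 4 8983/10000
5 5 4401/5000
6 6 873/1000
DF(5y) is solved at step 5

step 1 [1y] swap r/1=219/9781: DF=(1 − 219/9781·(0))/(1+219/9781) = 9781/10000 ≈ 0.978100
step 2 [2y] bond c/1=1/80: DF=(770371/800000 − 1/80·(0.978100))/(1+1/80) = 939/1000 ≈ 0.939000
step 3 [3y] bond c/1=1/20: DF=(210313/200000 − 1/20·(0.978100+0.939000))/(1+1/20) = 4551/5000 ≈ 0.910200
step 4 [4y] swap r/1=1017/37256: DF=(1 − 1017/37256·(0.978100+0.939000+0.910200))/(1+1017/37256) = 8983/10000 ≈ 0.898300
step 5 [5y] zero: DF = P = 4401/5000 ≈ 0.880200
step 6 [6y] zero: DF = P = 873/1000 ≈ 0.873000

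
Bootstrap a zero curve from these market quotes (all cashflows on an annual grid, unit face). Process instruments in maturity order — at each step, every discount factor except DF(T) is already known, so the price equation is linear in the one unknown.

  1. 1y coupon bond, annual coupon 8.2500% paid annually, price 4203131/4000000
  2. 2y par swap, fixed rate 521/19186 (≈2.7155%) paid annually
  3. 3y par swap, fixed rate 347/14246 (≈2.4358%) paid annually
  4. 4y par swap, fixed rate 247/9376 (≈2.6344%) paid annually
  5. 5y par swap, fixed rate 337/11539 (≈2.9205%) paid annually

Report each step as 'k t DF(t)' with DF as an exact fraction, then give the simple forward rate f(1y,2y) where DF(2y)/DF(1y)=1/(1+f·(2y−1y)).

step 1 [1y] bond c/1=33/400: DF=(4203131/4000000 − 33/400·(0))/(1+33/400) = 9707/10000 ≈ 0.970700
step 2 [2y] swap r/1=521/19186: DF=(1 − 521/19186·(0.970700))/(1+521/19186) = 9479/10000 ≈ 0.947900
step 3 [3y] swap r/1=347/14246: DF=(1 − 347/14246·(0.970700+0.947900))/(1+347/14246) = 4653/5000 ≈ 0.930600
step 4 [4y] swap r/1=247/9376: DF=(1 − 247/9376·(0.970700+0.947900+0.930600))/(1+247/9376) = 2253/2500 ≈ 0.901200
step 5 [5y] swap r/1=337/11539: DF=(1 − 337/11539·(0.970700+0.947900+0.930600+0.901200))/(1+337/11539) = 2163/2500 ≈ 0.865200

1 1 9707/10000
2 2 9479/10000
3 3 4653/5000
4 4 2253/2500
5 5 2163/2500
f(1y,2y) = ((9707/10000)/(9479/10000) − 1)/(1) = 228/9479 ≈ 2.4053%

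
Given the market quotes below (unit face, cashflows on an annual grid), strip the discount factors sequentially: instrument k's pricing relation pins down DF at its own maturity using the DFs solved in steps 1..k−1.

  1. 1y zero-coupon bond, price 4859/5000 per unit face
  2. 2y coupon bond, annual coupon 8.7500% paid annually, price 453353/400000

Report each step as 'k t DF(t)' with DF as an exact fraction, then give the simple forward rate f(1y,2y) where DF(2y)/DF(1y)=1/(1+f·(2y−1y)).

step 1 [1y] zero: DF = P = 4859/5000 ≈ 0.971800
step 2 [2y] bond c/1=7/80: DF=(453353/400000 − 7/80·(0.971800))/(1+7/80) = 241/250 ≈ 0.964000

1 1 4859/5000
2 2 241/250
f(1y,2y) = ((4859/5000)/(241/250) − 1)/(1) = 39/4820 ≈ 0.8091%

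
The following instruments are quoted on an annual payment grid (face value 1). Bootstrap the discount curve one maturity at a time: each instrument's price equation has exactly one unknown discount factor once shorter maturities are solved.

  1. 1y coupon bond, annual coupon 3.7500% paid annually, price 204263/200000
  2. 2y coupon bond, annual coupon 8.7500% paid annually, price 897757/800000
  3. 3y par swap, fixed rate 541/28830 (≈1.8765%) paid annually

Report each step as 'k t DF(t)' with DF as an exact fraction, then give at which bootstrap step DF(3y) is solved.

step 1 [1y] bond c/1=3/80: DF=(204263/200000 − 3/80·(0))/(1+3/80) = 2461/2500 ≈ 0.984400
step 2 [2y] bond c/1=7/80: DF=(897757/800000 − 7/80·(0.984400))/(1+7/80) = 9527/10000 ≈ 0.952700
step 3 [3y] swap r/1=541/28830: DF=(1 − 541/28830·(0.984400+0.952700))/(1+541/28830) = 9459/10000 ≈ 0.945900

1 1 2461/2500
2 2 9527/10000
3 3 9459/10000
DF(3y) is solved at step 3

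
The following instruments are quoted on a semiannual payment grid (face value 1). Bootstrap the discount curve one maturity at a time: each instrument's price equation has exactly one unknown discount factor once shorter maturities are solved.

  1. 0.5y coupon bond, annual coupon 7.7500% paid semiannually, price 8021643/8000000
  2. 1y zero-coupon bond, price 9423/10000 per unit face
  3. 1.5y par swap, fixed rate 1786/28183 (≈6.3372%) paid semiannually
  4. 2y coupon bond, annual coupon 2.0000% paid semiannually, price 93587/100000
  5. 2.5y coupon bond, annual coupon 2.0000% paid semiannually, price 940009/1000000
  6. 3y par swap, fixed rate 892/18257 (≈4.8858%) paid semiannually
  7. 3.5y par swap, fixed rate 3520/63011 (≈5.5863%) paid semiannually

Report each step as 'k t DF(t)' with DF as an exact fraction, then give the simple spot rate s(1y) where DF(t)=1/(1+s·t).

step 1 [0.5y] bond c/2=31/800: DF=(8021643/8000000 − 31/800·(0))/(1+31/800) = 9653/10000 ≈ 0.965300
step 2 [1y] zero: DF = P = 9423/10000 ≈ 0.942300
step 3 [1.5y] swap r/2=893/28183: DF=(1 − 893/28183·(0.965300+0.942300))/(1+893/28183) = 9107/10000 ≈ 0.910700
step 4 [2y] bond c/2=1/100: DF=(93587/100000 − 1/100·(0.965300+0.942300+0.910700))/(1+1/100) = 8987/10000 ≈ 0.898700
step 5 [2.5y] bond c/2=1/100: DF=(940009/1000000 − 1/100·(0.965300+0.942300+0.910700+0.898700))/(1+1/100) = 8939/10000 ≈ 0.893900
step 6 [3y] swap r/2=446/18257: DF=(1 − 446/18257·(0.965300+0.942300+0.910700+0.898700+0.893900))/(1+446/18257) = 4331/5000 ≈ 0.866200
step 7 [3.5y] swap r/2=1760/63011: DF=(1 − 1760/63011·(0.965300+0.942300+0.910700+0.898700+0.893900+0.866200))/(1+1760/63011) = 103/125 ≈ 0.824000

1 1/2 9653/10000
2 1 9423/10000
3 3/2 9107/10000
4 2 8987/10000
5 5/2 8939/10000
6 3 4331/5000
7 7/2 103/125
s(1y) = (1/(9423/10000) − 1)/(1) = 577/9423 ≈ 6.1233%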